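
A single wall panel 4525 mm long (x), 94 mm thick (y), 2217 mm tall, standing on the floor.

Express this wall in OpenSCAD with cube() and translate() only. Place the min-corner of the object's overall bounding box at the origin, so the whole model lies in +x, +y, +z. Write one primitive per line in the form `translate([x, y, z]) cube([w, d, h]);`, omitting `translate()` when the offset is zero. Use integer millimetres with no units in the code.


cube([4525, 94, 2217]);


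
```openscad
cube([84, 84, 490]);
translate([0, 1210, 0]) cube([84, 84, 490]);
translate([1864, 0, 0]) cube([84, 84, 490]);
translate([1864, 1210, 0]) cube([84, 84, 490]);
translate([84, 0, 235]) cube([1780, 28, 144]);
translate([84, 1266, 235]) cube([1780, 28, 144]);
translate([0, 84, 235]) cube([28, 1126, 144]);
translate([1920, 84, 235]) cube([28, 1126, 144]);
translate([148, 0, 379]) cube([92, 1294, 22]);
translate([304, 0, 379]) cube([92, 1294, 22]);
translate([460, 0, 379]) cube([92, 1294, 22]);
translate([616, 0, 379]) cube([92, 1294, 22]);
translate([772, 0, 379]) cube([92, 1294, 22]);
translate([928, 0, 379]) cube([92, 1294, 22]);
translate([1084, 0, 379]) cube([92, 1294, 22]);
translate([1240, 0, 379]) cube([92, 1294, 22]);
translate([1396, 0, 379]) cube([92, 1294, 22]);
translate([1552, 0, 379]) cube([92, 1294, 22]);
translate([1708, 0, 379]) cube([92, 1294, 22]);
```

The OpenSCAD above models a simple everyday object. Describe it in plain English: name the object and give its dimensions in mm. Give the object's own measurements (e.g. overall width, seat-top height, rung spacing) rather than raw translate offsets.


A bed frame 1948 mm long (x) by 1294 mm wide (y). Four 84×84 mm corner posts, 490 mm tall, at the corners of the footprint. Four rails of 28 mm thickness and 144 mm height run between adjacent posts with their undersides at z = 235 mm, their outer faces flush with the outside of the frame (the two x-running rails run between the posts' inner faces; the two y-running rails run between the posts' inner faces). 11 slats, each 92 mm wide (x) and 22 mm thick, lie across the top of the two x-running rails, running the full 1294 mm width of the frame in y; along x they sit between the end posts with a 64 mm gap after the −x posts and between neighbouring slats and before the +x posts.


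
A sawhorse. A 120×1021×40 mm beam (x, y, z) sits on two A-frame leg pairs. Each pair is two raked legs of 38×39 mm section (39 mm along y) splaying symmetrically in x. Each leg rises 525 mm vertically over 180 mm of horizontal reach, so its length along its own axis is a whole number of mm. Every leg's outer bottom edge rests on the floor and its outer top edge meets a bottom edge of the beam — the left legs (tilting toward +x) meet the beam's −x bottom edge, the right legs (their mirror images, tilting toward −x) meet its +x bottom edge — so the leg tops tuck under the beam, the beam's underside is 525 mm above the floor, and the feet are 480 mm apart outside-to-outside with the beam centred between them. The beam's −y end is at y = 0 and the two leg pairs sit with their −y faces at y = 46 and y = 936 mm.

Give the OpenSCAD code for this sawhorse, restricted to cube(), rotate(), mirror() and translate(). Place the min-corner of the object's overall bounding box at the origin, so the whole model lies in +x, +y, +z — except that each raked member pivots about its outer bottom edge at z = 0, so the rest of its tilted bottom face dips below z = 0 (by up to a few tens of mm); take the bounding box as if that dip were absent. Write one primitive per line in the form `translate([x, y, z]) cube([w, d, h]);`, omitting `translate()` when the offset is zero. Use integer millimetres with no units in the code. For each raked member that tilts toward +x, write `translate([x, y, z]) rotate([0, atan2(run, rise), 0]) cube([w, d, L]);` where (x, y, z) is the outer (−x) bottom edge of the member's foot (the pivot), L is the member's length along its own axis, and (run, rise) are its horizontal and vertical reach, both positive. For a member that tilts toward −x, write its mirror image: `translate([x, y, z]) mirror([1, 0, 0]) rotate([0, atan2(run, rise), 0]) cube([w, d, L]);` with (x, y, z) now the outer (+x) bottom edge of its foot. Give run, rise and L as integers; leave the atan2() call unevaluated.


// leg length = √(180² + 525²) = 555
// right-leg outer foot x = 2·180 + 120 = 480
// beam min-corner = (180, 0, 525)
translate([180, 0, 525]) cube([120, 1021, 40]);
translate([0, 46, 0]) rotate([0, atan2(180, 525), 0]) cube([38, 39, 555]);
translate([480, 46, 0]) mirror([1, 0, 0]) rotate([0, atan2(180, 525), 0]) cube([38, 39, 555]);
translate([0, 936, 0]) rotate([0, atan2(180, 525), 0]) cube([38, 39, 555]);
translate([480, 936, 0]) mirror([1, 0, 0]) rotate([0, atan2(180, 525), 0]) cube([38, 39, 555]);


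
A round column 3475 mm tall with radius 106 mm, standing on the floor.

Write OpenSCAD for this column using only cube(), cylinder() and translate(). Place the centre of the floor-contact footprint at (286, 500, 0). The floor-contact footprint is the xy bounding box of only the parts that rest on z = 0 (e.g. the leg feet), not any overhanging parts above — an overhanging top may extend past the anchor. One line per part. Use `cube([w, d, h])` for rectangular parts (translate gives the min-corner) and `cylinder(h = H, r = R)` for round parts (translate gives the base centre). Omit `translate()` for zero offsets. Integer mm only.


translate([286, 500, 0]) cylinder(h = 3475, r = 106);


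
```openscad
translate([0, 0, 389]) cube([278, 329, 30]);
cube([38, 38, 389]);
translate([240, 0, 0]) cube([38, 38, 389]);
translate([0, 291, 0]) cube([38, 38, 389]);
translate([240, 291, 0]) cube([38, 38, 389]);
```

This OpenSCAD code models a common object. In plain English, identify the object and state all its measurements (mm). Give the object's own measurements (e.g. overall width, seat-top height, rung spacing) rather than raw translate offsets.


A four-legged stool. The seat is a 278×329×30 mm slab whose top surface is at z = 419 mm; four square legs, each 38×38 mm in cross-section, run from the floor (z = 0) to the underside of the seat, each flush with a corner of the seat.


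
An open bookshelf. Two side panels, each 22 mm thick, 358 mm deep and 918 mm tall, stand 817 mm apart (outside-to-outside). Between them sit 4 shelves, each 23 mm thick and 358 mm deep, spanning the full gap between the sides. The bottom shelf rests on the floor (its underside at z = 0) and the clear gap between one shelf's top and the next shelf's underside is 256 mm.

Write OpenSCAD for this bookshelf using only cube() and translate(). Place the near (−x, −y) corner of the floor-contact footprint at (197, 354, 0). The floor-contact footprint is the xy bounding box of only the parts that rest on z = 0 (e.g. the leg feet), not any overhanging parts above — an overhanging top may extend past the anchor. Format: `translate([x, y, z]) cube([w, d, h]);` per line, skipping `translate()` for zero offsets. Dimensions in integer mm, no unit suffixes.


translate([197, 354, 0]) cube([22, 358, 918]);
translate([992, 354, 0]) cube([22, 358, 918]);
translate([219, 354, 0]) cube([773, 358, 23]);
translate([219, 354, 279]) cube([773, 358, 23]);
translate([219, 354, 558]) cube([773, 358, 23]);
translate([219, 354, 837]) cube([773, 358, 23]);


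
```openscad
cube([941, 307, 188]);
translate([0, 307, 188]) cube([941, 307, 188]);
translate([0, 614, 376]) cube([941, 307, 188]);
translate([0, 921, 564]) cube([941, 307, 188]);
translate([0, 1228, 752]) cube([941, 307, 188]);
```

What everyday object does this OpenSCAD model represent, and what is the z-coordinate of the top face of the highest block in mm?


A staircase. The total rise is 940 mm.

5 identical blocks, each offset up and back from the previous — a staircase. Each step is 188 mm tall and there are 5 of them, so the total rise is 5 × 188 = 940 mm.


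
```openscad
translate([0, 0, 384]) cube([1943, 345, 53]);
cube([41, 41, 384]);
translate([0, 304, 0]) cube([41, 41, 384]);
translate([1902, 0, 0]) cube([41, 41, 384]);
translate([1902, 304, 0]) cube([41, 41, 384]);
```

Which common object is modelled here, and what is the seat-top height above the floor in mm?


A bench. The seat-top height is 437 mm.

A long slab on four corner posts — a bench. The slab sits at z = 384 with thickness 53, so the top is 384 + 53 = 437 mm.


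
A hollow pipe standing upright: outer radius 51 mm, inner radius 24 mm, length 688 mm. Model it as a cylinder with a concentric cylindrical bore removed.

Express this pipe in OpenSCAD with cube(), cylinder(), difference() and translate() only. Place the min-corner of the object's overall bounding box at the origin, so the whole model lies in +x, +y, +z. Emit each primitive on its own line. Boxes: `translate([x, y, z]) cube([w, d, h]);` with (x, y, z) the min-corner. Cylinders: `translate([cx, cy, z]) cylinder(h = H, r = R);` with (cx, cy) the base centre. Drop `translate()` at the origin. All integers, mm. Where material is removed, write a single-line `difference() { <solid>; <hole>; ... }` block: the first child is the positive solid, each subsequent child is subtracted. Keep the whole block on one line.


difference() { translate([51, 51, 0]) cylinder(h = 688, r = 51); translate([51, 51, 0]) cylinder(h = 688, r = 24); }


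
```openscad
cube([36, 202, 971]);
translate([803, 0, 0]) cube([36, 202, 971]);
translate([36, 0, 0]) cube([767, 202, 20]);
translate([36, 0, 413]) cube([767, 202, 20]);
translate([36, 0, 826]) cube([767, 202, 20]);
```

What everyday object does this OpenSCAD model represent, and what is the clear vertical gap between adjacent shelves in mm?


A bookshelf. The clear shelf gap is 393 mm.

Two tall side panels with 3 horizontal boards between them — a bookshelf. The first two shelf undersides are at z = 0 and z = 413; with shelf thickness 20, the clear gap is 413 − 0 − 20 = 393 mm.


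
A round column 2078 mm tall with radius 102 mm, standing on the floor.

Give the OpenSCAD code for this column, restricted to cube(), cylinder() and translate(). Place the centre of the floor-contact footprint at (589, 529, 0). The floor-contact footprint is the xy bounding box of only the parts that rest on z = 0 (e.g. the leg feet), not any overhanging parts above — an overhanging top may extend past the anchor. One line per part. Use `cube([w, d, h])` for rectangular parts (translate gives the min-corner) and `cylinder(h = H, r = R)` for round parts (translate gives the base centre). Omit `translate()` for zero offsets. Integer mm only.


translate([589, 529, 0]) cylinder(h = 2078, r = 102);


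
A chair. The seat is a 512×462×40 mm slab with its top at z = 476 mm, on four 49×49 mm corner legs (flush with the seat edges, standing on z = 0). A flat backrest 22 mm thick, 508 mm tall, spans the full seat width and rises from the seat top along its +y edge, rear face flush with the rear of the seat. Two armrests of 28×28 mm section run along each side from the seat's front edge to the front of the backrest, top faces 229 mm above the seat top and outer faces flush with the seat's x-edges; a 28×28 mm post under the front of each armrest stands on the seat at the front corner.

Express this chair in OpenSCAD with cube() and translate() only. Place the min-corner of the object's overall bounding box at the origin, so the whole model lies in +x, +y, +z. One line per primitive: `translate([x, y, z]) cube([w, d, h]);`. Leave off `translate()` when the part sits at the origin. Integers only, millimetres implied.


translate([0, 0, 436]) cube([512, 462, 40]);
cube([49, 49, 436]);
translate([463, 0, 0]) cube([49, 49, 436]);
translate([0, 413, 0]) cube([49, 49, 436]);
translate([463, 413, 0]) cube([49, 49, 436]);
translate([0, 440, 476]) cube([512, 22, 508]);
translate([0, 0, 677]) cube([28, 440, 28]);
translate([484, 0, 677]) cube([28, 440, 28]);
translate([0, 0, 476]) cube([28, 28, 201]);
translate([484, 0, 476]) cube([28, 28, 201]);


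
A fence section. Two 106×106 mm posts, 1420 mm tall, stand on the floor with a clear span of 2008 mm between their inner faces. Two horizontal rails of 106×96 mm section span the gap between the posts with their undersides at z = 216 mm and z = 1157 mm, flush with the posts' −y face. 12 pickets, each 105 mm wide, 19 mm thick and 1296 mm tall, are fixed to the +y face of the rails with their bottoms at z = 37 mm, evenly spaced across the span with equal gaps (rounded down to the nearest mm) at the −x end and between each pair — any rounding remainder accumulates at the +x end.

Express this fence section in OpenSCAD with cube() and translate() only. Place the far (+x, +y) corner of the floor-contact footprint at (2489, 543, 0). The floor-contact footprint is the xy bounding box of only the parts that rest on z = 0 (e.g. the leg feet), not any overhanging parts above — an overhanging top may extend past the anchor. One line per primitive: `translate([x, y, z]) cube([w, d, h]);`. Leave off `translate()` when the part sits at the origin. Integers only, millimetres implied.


translate([269, 437, 0]) cube([106, 106, 1420]);
translate([2383, 437, 0]) cube([106, 106, 1420]);
translate([375, 437, 216]) cube([2008, 106, 96]);
translate([375, 437, 1157]) cube([2008, 106, 96]);
translate([432, 543, 37]) cube([105, 19, 1296]);
translate([594, 543, 37]) cube([105, 19, 1296]);
translate([756, 543, 37]) cube([105, 19, 1296]);
translate([918, 543, 37]) cube([105, 19, 1296]);
translate([1080, 543, 37]) cube([105, 19, 1296]);
translate([1242, 543, 37]) cube([105, 19, 1296]);
translate([1404, 543, 37]) cube([105, 19, 1296]);
translate([1566, 543, 37]) cube([105, 19, 1296]);
translate([1728, 543, 37]) cube([105, 19, 1296]);
translate([1890, 543, 37]) cube([105, 19, 1296]);
translate([2052, 543, 37]) cube([105, 19, 1296]);
translate([2214, 543, 37]) cube([105, 19, 1296]);


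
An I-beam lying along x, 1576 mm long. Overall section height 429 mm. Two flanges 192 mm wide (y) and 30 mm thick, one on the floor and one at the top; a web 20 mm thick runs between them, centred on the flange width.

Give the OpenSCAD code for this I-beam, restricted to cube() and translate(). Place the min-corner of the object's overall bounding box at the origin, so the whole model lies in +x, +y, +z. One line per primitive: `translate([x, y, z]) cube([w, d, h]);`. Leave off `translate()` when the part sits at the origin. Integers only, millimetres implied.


cube([1576, 192, 30]);
translate([0, 86, 30]) cube([1576, 20, 369]);
translate([0, 0, 399]) cube([1576, 192, 30]);


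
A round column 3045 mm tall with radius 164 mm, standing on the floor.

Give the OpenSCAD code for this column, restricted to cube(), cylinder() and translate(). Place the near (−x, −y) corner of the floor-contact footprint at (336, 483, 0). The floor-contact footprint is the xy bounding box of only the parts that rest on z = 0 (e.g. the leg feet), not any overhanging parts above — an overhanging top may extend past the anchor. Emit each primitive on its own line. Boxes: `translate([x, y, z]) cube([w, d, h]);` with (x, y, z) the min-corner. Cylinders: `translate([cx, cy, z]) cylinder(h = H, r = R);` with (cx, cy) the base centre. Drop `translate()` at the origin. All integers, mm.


translate([500, 647, 0]) cylinder(h = 3045, r = 164);


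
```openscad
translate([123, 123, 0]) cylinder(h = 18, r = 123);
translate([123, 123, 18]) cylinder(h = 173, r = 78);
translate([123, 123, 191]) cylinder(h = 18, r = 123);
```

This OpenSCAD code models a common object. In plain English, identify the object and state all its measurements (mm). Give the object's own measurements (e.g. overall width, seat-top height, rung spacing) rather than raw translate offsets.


A spool: two coaxial disc flanges of radius 123 mm and thickness 18 mm, joined by a core cylinder of radius 78 mm and height 173 mm. The lower flange rests on z = 0 and the three cylinders share a vertical axis.


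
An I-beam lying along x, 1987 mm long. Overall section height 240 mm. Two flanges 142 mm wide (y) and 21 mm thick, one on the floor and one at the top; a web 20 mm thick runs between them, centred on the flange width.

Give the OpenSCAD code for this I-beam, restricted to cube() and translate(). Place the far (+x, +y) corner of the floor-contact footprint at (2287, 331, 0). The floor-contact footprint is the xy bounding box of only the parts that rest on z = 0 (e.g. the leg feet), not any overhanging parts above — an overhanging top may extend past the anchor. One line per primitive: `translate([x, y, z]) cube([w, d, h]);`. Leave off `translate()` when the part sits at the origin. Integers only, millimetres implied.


translate([300, 189, 0]) cube([1987, 142, 21]);
translate([300, 250, 21]) cube([1987, 20, 198]);
translate([300, 189, 219]) cube([1987, 142, 21]);


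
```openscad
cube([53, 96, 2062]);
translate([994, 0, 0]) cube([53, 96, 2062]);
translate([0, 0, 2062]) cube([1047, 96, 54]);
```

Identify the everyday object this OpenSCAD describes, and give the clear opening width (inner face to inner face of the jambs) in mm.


A door frame. The clear opening width is 941 mm.

Two 2062 mm tall posts with a header on top — a door frame. The left jamb is 53 mm wide at x = 0; the right jamb starts at x = 994. The clear opening is 994 − 53 = 941 mm.


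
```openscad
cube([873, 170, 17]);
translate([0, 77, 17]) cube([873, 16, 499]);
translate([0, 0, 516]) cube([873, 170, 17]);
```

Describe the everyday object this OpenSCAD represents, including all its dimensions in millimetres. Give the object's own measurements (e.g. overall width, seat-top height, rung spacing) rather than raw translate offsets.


An I-beam lying along x, 873 mm long. Overall section height 533 mm. Two flanges 170 mm wide (y) and 17 mm thick, one on the floor and one at the top; a web 16 mm thick runs between them, centred on the flange width.


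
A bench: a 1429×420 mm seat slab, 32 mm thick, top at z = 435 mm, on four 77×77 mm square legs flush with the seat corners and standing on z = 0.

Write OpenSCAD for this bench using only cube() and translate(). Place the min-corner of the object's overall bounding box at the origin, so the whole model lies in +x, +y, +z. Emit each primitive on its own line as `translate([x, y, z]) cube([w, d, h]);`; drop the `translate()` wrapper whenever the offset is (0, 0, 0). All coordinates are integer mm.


translate([0, 0, 403]) cube([1429, 420, 32]);
cube([77, 77, 403]);
translate([0, 343, 0]) cube([77, 77, 403]);
translate([1352, 0, 0]) cube([77, 77, 403]);
translate([1352, 343, 0]) cube([77, 77, 403]);


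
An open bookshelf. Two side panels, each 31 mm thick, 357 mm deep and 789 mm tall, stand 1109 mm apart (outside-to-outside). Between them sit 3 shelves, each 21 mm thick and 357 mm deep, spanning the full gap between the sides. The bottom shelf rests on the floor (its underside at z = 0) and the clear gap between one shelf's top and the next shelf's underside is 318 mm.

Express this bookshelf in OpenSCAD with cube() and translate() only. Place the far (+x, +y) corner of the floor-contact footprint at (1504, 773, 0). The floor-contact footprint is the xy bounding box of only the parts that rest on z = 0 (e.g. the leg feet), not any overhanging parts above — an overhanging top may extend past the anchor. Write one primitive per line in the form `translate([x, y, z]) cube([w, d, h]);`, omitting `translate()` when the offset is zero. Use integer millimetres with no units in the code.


translate([395, 416, 0]) cube([31, 357, 789]);
translate([1473, 416, 0]) cube([31, 357, 789]);
translate([426, 416, 0]) cube([1047, 357, 21]);
translate([426, 416, 339]) cube([1047, 357, 21]);
translate([426, 416, 678]) cube([1047, 357, 21]);


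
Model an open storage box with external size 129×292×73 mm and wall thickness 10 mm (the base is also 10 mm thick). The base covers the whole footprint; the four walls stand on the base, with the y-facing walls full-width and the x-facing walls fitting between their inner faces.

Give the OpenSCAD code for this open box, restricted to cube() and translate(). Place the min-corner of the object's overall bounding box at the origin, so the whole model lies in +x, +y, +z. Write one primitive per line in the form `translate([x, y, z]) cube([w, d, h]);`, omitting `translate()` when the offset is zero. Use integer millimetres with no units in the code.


cube([129, 292, 10]);
translate([0, 0, 10]) cube([129, 10, 63]);
translate([0, 282, 10]) cube([129, 10, 63]);
translate([0, 10, 10]) cube([10, 272, 63]);
translate([119, 10, 10]) cube([10, 272, 63]);


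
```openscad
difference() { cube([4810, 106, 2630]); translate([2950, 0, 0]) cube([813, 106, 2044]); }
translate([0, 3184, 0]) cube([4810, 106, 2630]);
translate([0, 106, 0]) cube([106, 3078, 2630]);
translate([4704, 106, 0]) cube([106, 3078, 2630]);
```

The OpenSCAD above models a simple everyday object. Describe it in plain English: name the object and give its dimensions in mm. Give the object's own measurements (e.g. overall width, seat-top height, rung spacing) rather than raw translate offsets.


A single room: four walls, each 2630 mm tall and 106 mm thick, enclosing an outside footprint 4810×3290 mm (x × y), no floor or roof. The front and back walls (−y and +y sides) run the full x-width; the side walls fit between their inner faces. A door opening 813 mm wide and 2044 mm tall is cut through the front wall from the floor up, its −x edge 2950 mm from the wall's −x end.


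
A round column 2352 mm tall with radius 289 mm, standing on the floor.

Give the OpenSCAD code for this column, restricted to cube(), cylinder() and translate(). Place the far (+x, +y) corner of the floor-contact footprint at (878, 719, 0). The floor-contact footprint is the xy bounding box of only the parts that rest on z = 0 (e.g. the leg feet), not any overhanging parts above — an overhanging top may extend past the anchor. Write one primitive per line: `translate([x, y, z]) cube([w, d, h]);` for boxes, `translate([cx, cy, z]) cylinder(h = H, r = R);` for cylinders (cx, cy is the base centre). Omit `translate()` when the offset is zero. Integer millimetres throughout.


translate([589, 430, 0]) cylinder(h = 2352, r = 289);


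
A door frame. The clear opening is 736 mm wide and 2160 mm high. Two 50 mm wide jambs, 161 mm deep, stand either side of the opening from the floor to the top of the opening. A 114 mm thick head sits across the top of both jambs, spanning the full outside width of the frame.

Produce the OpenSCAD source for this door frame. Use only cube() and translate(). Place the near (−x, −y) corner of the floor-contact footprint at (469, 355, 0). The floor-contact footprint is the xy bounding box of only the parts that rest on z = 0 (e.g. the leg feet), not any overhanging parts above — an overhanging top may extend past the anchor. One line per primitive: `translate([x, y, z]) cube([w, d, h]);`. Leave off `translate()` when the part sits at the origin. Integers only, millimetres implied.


translate([469, 355, 0]) cube([50, 161, 2160]);
translate([1255, 355, 0]) cube([50, 161, 2160]);
translate([469, 355, 2160]) cube([836, 161, 114]);


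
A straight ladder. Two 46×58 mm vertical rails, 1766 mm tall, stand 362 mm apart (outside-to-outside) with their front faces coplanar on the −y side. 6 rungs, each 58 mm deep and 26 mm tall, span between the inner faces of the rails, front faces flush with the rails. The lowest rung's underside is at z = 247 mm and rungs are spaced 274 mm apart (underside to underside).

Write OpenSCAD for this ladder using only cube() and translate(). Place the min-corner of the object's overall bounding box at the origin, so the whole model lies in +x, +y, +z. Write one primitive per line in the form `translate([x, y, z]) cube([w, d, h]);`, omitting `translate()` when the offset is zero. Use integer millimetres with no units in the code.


cube([46, 58, 1766]);
translate([316, 0, 0]) cube([46, 58, 1766]);
translate([46, 0, 247]) cube([270, 58, 26]);
translate([46, 0, 521]) cube([270, 58, 26]);
translate([46, 0, 795]) cube([270, 58, 26]);
translate([46, 0, 1069]) cube([270, 58, 26]);
translate([46, 0, 1343]) cube([270, 58, 26]);
translate([46, 0, 1617]) cube([270, 58, 26]);


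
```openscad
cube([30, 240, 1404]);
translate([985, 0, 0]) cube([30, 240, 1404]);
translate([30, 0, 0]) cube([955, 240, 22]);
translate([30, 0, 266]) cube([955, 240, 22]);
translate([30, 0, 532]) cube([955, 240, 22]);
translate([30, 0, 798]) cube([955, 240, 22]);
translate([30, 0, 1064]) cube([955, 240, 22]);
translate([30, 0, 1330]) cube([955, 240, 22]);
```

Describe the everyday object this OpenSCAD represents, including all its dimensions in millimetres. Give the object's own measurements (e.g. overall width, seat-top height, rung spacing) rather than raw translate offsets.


An open bookshelf. Two side panels, each 30 mm thick, 240 mm deep and 1404 mm tall, stand 1015 mm apart (outside-to-outside). Between them sit 6 shelves, each 22 mm thick and 240 mm deep, spanning the full gap between the sides. The bottom shelf rests on the floor (its underside at z = 0) and the clear gap between one shelf's top and the next shelf's underside is 244 mm.


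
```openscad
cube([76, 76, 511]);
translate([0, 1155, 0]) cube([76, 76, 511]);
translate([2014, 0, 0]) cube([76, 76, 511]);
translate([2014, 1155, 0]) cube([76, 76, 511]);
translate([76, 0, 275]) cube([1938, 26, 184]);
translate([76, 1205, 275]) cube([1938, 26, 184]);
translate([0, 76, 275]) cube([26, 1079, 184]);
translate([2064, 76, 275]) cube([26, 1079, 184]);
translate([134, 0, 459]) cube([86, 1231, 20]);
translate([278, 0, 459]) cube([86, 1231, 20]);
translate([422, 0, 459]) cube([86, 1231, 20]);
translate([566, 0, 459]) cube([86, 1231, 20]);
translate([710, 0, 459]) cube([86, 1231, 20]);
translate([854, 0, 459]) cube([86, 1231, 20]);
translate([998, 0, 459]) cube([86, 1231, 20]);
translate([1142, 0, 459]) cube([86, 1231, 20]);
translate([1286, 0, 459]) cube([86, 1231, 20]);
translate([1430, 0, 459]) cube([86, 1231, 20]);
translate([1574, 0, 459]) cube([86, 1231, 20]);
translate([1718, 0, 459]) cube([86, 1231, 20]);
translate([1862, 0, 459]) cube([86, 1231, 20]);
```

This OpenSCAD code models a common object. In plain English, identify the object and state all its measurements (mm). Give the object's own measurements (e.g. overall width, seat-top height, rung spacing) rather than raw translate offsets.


A bed frame 2090 mm long (x) by 1231 mm wide (y). Four 76×76 mm corner posts, 511 mm tall, at the corners of the footprint. Four rails of 26 mm thickness and 184 mm height run between adjacent posts with their undersides at z = 275 mm, their outer faces flush with the outside of the frame (the two x-running rails run between the posts' inner faces; the two y-running rails run between the posts' inner faces). 13 slats, each 86 mm wide (x) and 20 mm thick, lie across the top of the two x-running rails, running the full 1231 mm width of the frame in y; along x they sit between the end posts with a 58 mm gap after the −x posts and between neighbouring slats, leaving 66 mm before the +x posts.


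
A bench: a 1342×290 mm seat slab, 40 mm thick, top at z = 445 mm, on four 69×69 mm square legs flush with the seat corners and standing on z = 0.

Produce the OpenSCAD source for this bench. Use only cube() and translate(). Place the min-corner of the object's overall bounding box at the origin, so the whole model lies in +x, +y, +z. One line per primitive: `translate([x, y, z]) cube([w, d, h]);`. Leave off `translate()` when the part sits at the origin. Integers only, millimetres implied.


translate([0, 0, 405]) cube([1342, 290, 40]);
cube([69, 69, 405]);
translate([0, 221, 0]) cube([69, 69, 405]);
translate([1273, 0, 0]) cube([69, 69, 405]);
translate([1273, 221, 0]) cube([69, 69, 405]);


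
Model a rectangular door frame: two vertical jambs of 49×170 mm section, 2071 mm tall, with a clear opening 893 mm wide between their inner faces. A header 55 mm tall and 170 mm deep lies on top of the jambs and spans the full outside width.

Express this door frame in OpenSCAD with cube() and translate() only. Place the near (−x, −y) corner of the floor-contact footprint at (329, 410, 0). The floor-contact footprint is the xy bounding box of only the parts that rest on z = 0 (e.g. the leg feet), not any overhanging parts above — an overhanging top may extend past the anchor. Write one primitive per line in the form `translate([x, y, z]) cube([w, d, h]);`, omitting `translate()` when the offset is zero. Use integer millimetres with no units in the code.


translate([329, 410, 0]) cube([49, 170, 2071]);
translate([1271, 410, 0]) cube([49, 170, 2071]);
translate([329, 410, 2071]) cube([991, 170, 55]);


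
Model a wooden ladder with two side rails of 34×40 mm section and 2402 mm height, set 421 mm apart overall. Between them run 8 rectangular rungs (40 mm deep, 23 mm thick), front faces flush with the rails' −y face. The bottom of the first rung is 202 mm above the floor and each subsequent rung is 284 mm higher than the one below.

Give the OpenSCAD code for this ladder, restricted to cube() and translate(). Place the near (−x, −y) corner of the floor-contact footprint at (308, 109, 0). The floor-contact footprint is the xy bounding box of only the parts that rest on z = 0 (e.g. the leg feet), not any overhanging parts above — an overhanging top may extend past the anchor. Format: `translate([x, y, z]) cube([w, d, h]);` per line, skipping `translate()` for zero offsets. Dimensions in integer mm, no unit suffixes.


translate([308, 109, 0]) cube([34, 40, 2402]);
translate([695, 109, 0]) cube([34, 40, 2402]);
translate([342, 109, 202]) cube([353, 40, 23]);
translate([342, 109, 486]) cube([353, 40, 23]);
translate([342, 109, 770]) cube([353, 40, 23]);
translate([342, 109, 1054]) cube([353, 40, 23]);
translate([342, 109, 1338]) cube([353, 40, 23]);
translate([342, 109, 1622]) cube([353, 40, 23]);
translate([342, 109, 1906]) cube([353, 40, 23]);
translate([342, 109, 2190]) cube([353, 40, 23]);


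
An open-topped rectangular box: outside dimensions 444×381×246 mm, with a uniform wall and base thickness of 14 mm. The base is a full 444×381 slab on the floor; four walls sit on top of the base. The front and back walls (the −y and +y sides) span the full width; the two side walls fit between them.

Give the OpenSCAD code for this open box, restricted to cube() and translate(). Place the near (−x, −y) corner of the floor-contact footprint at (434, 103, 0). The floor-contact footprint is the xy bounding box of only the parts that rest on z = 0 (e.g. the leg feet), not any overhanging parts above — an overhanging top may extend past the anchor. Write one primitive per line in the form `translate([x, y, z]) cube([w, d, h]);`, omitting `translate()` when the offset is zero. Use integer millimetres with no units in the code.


translate([434, 103, 0]) cube([444, 381, 14]);
translate([434, 103, 14]) cube([444, 14, 232]);
translate([434, 470, 14]) cube([444, 14, 232]);
translate([434, 117, 14]) cube([14, 353, 232]);
translate([864, 117, 14]) cube([14, 353, 232]);


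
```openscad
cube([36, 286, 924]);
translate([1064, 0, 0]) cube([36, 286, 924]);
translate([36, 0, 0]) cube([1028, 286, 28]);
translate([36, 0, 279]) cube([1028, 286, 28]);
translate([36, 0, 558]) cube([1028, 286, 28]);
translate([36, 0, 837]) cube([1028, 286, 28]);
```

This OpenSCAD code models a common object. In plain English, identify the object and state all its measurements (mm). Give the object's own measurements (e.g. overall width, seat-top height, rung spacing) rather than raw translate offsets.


An open bookshelf. Two side panels, each 36 mm thick, 286 mm deep and 924 mm tall, stand 1100 mm apart (outside-to-outside). Between them sit 4 shelves, each 28 mm thick and 286 mm deep, spanning the full gap between the sides. The bottom shelf rests on the floor (its underside at z = 0) and the clear gap between one shelf's top and the next shelf's underside is 251 mm.


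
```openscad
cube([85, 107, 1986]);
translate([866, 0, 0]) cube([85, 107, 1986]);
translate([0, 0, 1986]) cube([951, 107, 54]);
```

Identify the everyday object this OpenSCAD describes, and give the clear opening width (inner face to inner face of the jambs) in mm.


A door frame. The clear opening width is 781 mm.

Two 1986 mm tall posts with a header on top — a door frame. The left jamb is 85 mm wide at x = 0; the right jamb starts at x = 866. The clear opening is 866 − 85 = 781 mm.


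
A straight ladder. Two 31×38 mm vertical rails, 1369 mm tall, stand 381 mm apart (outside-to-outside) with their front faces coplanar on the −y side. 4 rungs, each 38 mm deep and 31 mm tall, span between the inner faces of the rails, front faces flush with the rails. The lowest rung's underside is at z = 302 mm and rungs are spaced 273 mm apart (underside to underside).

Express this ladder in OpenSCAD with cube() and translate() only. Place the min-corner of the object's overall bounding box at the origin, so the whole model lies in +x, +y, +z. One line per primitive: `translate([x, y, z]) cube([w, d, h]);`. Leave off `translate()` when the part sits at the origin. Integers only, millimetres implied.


cube([31, 38, 1369]);
translate([350, 0, 0]) cube([31, 38, 1369]);
translate([31, 0, 302]) cube([319, 38, 31]);
translate([31, 0, 575]) cube([319, 38, 31]);
translate([31, 0, 848]) cube([319, 38, 31]);
translate([31, 0, 1121]) cube([319, 38, 31]);


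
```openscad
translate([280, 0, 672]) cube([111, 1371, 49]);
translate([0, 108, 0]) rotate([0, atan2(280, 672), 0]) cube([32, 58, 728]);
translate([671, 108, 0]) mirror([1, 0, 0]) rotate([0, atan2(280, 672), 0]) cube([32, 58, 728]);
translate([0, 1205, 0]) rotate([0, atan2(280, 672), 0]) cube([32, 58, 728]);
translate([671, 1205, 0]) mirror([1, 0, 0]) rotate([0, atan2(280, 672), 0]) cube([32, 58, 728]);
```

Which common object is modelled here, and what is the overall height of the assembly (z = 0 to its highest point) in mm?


A sawhorse. The overall height is 721 mm.

A beam across two mirrored pairs of raked legs — a sawhorse. The beam's underside is at z = 672 (matching the legs' vertical rise in atan2(280, 672)) and the beam is 49 mm tall, so its top is at 672 + 49 = 721 mm. The raked legs top out at the beam's underside, so that is the highest point.


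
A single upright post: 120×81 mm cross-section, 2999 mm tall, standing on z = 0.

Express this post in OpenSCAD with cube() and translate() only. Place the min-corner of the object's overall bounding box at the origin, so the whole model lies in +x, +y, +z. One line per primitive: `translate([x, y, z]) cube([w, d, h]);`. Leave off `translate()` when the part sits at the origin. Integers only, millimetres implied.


cube([120, 81, 2999]);


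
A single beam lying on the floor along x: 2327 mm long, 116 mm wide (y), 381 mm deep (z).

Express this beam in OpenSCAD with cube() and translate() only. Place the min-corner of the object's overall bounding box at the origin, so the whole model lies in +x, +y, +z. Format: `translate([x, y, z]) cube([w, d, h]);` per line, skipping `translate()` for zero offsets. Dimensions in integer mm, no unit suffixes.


cube([2327, 116, 381]);


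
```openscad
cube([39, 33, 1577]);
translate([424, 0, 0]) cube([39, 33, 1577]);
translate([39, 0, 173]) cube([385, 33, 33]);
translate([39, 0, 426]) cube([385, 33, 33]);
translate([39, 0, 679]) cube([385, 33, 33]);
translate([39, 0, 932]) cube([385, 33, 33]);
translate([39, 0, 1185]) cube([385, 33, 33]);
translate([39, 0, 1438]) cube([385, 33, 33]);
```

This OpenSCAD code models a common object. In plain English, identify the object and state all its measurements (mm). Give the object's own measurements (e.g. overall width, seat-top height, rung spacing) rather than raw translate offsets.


A straight ladder. Two 39×33 mm vertical rails, 1577 mm tall, stand 463 mm apart (outside-to-outside) with their front faces coplanar on the −y side. 6 rungs, each 33 mm deep and 33 mm tall, span between the inner faces of the rails, front faces flush with the rails. The lowest rung's underside is at z = 173 mm and rungs are spaced 253 mm apart (underside to underside).


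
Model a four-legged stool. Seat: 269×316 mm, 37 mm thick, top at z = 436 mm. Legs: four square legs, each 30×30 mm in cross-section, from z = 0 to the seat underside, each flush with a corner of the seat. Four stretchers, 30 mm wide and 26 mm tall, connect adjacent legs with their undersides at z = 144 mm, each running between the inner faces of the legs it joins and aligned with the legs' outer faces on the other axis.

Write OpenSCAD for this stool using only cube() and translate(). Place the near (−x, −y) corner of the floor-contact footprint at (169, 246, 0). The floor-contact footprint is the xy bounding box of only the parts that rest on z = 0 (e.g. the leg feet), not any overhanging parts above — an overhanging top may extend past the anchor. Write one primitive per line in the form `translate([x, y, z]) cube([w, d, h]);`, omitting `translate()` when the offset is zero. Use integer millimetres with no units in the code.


// leg_h = 436 - 37 = 399
// stretcher span = 269 - 2*30 = 209
translate([169, 246, 399]) cube([269, 316, 37]);
translate([169, 246, 0]) cube([30, 30, 399]);
translate([408, 246, 0]) cube([30, 30, 399]);
translate([169, 532, 0]) cube([30, 30, 399]);
translate([408, 532, 0]) cube([30, 30, 399]);
translate([199, 246, 144]) cube([209, 30, 26]);
translate([199, 532, 144]) cube([209, 30, 26]);
translate([169, 276, 144]) cube([30, 256, 26]);
translate([408, 276, 144]) cube([30, 256, 26]);


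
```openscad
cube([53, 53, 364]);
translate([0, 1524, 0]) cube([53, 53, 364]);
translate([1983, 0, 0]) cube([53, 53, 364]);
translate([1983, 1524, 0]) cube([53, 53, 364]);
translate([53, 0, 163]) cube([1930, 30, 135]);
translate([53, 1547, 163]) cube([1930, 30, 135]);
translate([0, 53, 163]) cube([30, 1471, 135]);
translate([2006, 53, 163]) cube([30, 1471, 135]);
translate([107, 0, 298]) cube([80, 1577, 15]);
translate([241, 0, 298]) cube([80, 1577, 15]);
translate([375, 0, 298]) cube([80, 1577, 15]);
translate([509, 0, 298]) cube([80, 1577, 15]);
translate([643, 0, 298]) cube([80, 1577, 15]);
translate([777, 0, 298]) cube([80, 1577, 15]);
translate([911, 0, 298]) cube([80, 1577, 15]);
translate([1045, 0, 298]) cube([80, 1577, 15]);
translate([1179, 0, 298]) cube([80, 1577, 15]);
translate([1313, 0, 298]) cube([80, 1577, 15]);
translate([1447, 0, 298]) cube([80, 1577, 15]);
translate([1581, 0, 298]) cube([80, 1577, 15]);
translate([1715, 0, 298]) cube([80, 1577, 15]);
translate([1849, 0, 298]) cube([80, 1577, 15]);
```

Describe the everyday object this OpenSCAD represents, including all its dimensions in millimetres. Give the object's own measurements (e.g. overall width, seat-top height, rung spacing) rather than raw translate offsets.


A bed frame 2036 mm long (x) by 1577 mm wide (y). Four 53×53 mm corner posts, 364 mm tall, at the corners of the footprint. Four rails of 30 mm thickness and 135 mm height run between adjacent posts with their undersides at z = 163 mm, their outer faces flush with the outside of the frame (the two x-running rails run between the posts' inner faces; the two y-running rails run between the posts' inner faces). 14 slats, each 80 mm wide (x) and 15 mm thick, lie across the top of the two x-running rails, running the full 1577 mm width of the frame in y; along x they sit between the end posts with a 54 mm gap after the −x posts and between neighbouring slats and before the +x posts.


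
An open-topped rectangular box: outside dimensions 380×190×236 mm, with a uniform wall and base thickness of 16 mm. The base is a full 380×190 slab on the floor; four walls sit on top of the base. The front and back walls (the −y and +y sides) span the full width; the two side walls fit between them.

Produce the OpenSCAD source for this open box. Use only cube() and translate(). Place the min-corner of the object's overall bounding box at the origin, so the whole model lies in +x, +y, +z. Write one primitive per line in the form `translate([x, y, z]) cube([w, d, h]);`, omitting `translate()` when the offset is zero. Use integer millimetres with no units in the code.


cube([380, 190, 16]);
translate([0, 0, 16]) cube([380, 16, 220]);
translate([0, 174, 16]) cube([380, 16, 220]);
translate([0, 16, 16]) cube([16, 158, 220]);
translate([364, 16, 16]) cube([16, 158, 220]);
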